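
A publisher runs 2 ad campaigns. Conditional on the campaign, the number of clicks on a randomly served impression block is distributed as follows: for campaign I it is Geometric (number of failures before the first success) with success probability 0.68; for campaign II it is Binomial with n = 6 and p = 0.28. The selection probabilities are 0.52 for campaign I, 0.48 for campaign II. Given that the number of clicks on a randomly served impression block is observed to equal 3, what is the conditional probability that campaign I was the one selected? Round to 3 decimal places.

0.128

Likelihoods P(X=3 | ·): I: 0.0222822; II: 0.163871.
Posterior ∝ prior × likelihood. Numerator for I: 0.52·0.0222822 = 0.0115868.
Normalizing constant: 0.52·0.0222822 + 0.48·0.163871 = 0.0902447.
P(I | observation) = 0.0115868 / 0.0902447 = 0.128393.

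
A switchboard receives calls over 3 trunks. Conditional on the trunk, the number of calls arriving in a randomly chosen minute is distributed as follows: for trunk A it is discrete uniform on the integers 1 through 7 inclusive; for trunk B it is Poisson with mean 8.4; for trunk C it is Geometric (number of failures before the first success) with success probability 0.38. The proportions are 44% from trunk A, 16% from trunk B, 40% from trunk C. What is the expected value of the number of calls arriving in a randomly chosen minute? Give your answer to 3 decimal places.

3.757

Component means — A: 4; B: 8.4; C: 1.63158.
E[X] = 0.44·4 + 0.16·8.4 + 0.4·1.63158 = 3.75663.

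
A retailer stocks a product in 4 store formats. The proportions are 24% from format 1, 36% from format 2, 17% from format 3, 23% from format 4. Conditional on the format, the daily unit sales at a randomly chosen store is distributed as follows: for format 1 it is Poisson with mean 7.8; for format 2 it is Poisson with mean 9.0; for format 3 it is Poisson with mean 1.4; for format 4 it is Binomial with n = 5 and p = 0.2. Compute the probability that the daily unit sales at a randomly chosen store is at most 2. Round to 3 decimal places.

0.364

Conditional on each format, P(X ≤ 2): 1: 0.0160698; 2: 0.0062322; 3: 0.833498; 4: 0.94208.
By total probability, P(X ≤ 2) = 0.24·0.0160698 + 0.36·0.0062322 + 0.17·0.833498 + 0.23·0.94208 = 0.364473.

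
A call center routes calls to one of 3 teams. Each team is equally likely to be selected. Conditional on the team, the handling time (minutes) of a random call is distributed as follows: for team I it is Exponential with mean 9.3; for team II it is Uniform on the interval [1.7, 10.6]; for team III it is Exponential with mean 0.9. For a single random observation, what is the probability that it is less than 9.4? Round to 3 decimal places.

0.834

Conditional on each team, P(X < 9.4): I: 0.636055; II: 0.865169; III: 0.999971.
By total probability, P(X < 9.4) = 0.333333·0.636055 + 0.333333·0.865169 + 0.333333·0.999971 = 0.833731.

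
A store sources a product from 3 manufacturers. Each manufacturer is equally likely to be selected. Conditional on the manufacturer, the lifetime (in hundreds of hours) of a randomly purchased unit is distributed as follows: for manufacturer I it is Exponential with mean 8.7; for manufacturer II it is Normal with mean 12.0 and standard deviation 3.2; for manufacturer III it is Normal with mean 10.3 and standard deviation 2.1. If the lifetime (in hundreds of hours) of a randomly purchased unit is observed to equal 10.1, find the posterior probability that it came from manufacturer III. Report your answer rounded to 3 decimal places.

Likelihoods f(10.1 | ·): I: 0.0359998; II: 0.104522; III: 0.189113.
Posterior ∝ prior × likelihood. Numerator for III: 0.333333·0.189113 = 0.0630376.
Normalizing constant: 0.333333·0.0359998 + 0.333333·0.104522 + 0.333333·0.189113 = 0.109878.
P(III | observation) = 0.0630376 / 0.109878 = 0.573705.

0.574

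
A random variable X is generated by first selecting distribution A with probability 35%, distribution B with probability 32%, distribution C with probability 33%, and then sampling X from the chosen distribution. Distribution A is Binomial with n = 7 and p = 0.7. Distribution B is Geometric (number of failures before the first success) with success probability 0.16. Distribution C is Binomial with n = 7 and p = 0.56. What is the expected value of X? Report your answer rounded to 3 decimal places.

4.689

Component means — A: 4.9; B: 5.25; C: 3.92.
E[X] = 0.35·4.9 + 0.32·5.25 + 0.33·3.92 = 4.6886.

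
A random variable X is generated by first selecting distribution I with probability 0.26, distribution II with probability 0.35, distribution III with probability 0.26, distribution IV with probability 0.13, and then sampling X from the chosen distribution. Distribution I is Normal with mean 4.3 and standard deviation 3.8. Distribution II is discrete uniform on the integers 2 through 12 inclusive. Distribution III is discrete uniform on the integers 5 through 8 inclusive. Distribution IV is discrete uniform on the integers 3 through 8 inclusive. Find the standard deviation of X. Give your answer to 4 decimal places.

Per component, I: μ=4.3, E[X²]=32.93; II: μ=7, E[X²]=59; III: μ=6.5, E[X²]=43.5; IV: μ=5.5, E[X²]=33.1667.
E[X] = 0.26·4.3 + 0.35·7 + 0.26·6.5 + 0.13·5.5 = 5.973.
E[X²] = 0.26·32.93 + 0.35·59 + 0.26·43.5 + 0.13·33.1667 = 44.8335.
Var(X) = E[X²] − (E[X])² = 44.8335 − 35.6767 = 9.15674.
SD(X) = √9.15674 = 3.02601.

3.0260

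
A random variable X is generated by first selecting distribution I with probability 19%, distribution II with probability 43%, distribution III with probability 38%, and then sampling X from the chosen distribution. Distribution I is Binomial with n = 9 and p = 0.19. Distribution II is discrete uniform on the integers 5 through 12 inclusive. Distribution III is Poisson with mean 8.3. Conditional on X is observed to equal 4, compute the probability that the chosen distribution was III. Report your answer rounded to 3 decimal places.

Likelihoods P(X=4 | ·): I: 0.0572546; II: 0; III: 0.0491425.
Posterior ∝ prior × likelihood. Numerator for III: 0.38·0.0491425 = 0.0186741.
Normalizing constant: 0.19·0.0572546 + 0.43·0 + 0.38·0.0491425 = 0.0295525.
P(III | observation) = 0.0186741 / 0.0295525 = 0.631897.

0.632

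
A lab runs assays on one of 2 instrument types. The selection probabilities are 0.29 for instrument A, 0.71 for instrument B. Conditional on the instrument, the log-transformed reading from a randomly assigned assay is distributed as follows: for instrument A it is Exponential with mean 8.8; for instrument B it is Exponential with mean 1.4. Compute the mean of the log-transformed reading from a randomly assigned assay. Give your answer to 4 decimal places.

3.5460

Component means — A: 8.8; B: 1.4.
E[X] = 0.29·8.8 + 0.71·1.4 = 3.546.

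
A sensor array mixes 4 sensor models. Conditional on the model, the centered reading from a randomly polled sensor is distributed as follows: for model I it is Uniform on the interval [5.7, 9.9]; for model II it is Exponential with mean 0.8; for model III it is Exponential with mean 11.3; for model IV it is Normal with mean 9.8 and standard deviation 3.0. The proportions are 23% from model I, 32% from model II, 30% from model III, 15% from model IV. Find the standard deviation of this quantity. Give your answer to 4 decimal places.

Per component, I: μ=7.8, E[X²]=62.31; II: μ=0.8, E[X²]=1.28; III: μ=11.3, E[X²]=255.38; IV: μ=9.8, E[X²]=105.04.
E[X] = 0.23·7.8 + 0.32·0.8 + 0.3·11.3 + 0.15·9.8 = 6.91.
E[X²] = 0.23·62.31 + 0.32·1.28 + 0.3·255.38 + 0.15·105.04 = 107.111.
Var(X) = E[X²] − (E[X])² = 107.111 − 47.7481 = 59.3628.
SD(X) = √59.3628 = 7.70473.

7.7047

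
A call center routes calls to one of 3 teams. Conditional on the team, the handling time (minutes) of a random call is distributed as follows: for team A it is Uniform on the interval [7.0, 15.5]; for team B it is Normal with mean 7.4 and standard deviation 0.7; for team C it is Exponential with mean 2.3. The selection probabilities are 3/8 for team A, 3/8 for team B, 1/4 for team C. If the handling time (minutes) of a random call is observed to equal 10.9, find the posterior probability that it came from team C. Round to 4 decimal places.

Likelihoods f(10.9 | ·): A: 0.117647; B: 2.12389e-06; C: 0.00380272.
Posterior ∝ prior × likelihood. Numerator for C: 0.25·0.00380272 = 0.000950679.
Normalizing constant: 0.375·0.117647 + 0.375·2.12389e-06 + 0.25·0.00380272 = 0.0450691.
P(C | observation) = 0.000950679 / 0.0450691 = 0.0210938.

0.0211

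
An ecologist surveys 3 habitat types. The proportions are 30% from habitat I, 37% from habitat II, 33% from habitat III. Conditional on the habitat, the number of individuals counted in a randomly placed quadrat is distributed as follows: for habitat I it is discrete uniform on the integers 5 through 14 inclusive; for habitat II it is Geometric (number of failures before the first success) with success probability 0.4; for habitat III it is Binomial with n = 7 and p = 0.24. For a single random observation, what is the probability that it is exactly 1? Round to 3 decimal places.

Conditional on each habitat, P(X = 1): I: 0; II: 0.24; III: 0.323736.
By total probability, P(X = 1) = 0.3·0 + 0.37·0.24 + 0.33·0.323736 = 0.195633.

0.196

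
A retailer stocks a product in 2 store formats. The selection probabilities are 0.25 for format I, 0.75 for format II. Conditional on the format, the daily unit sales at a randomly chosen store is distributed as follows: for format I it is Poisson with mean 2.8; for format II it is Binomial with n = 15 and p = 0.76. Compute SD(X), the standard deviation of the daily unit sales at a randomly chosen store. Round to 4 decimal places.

4.0767

Per component, I: μ=2.8, E[X²]=10.64; II: μ=11.4, E[X²]=132.696.
E[X] = 0.25·2.8 + 0.75·11.4 = 9.25.
E[X²] = 0.25·10.64 + 0.75·132.696 = 102.182.
Var(X) = E[X²] − (E[X])² = 102.182 − 85.5625 = 16.6195.
SD(X) = √16.6195 = 4.0767.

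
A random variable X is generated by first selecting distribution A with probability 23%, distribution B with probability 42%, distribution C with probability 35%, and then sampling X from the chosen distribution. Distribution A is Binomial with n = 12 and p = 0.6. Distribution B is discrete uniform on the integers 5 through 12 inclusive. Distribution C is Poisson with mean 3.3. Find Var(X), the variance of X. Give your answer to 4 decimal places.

9.3849

Per component, A: μ=7.2, E[X²]=54.72; B: μ=8.5, E[X²]=77.5; C: μ=3.3, E[X²]=14.19.
E[X] = 0.23·7.2 + 0.42·8.5 + 0.35·3.3 = 6.381.
E[X²] = 0.23·54.72 + 0.42·77.5 + 0.35·14.19 = 50.1021.
Var(X) = E[X²] − (E[X])² = 50.1021 − 40.7172 = 9.38494.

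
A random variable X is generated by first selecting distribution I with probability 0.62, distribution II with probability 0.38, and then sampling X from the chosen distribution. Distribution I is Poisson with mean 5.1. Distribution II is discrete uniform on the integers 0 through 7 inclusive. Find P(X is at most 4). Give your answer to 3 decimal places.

Conditional on each component, P(X ≤ 4): I: 0.423125; II: 0.625.
By total probability, P(X ≤ 4) = 0.62·0.423125 + 0.38·0.625 = 0.499838.

0.500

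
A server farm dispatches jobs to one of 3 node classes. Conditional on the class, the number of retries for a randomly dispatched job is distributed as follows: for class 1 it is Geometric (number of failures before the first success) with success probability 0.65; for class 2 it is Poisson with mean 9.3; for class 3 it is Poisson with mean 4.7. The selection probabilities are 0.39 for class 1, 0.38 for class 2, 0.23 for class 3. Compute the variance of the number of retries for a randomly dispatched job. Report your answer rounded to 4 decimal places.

19.7174

Per component, 1: μ=0.538462, E[X²]=1.11834; 2: μ=9.3, E[X²]=95.79; 3: μ=4.7, E[X²]=26.79.
E[X] = 0.39·0.538462 + 0.38·9.3 + 0.23·4.7 = 4.825.
E[X²] = 0.39·1.11834 + 0.38·95.79 + 0.23·26.79 = 42.9981.
Var(X) = E[X²] − (E[X])² = 42.9981 − 23.2806 = 19.7174.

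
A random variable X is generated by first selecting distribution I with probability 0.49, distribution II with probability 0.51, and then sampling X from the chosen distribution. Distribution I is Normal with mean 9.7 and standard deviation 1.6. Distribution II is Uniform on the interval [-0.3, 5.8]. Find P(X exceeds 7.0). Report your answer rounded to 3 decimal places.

0.468

Conditional on each component, P(X > 7.0): I: 0.954246; II: 0.
By total probability, P(X > 7.0) = 0.49·0.954246 + 0.51·0 = 0.467581.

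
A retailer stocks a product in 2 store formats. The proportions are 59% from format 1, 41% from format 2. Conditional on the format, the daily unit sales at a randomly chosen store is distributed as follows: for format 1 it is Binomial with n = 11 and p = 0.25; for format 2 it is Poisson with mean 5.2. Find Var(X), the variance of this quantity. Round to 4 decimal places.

4.8009

Per component, 1: μ=2.75, E[X²]=9.625; 2: μ=5.2, E[X²]=32.24.
E[X] = 0.59·2.75 + 0.41·5.2 = 3.7545.
E[X²] = 0.59·9.625 + 0.41·32.24 = 18.8971.
Var(X) = E[X²] − (E[X])² = 18.8971 − 14.0963 = 4.80088.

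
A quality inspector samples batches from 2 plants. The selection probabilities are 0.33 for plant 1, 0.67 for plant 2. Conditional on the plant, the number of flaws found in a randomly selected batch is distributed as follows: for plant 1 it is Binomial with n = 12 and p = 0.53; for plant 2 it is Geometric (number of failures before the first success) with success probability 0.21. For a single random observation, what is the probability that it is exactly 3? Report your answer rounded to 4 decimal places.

0.0815

Conditional on each plant, P(X = 3): 1: 0.0366548; 2: 0.103538.
By total probability, P(X = 3) = 0.33·0.0366548 + 0.67·0.103538 = 0.0814667.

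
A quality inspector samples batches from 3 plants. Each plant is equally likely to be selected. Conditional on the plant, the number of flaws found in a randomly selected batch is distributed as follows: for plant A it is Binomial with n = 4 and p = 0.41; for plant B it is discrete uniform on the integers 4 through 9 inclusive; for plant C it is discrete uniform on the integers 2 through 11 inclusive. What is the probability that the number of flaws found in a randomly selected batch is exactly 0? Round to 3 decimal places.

Conditional on each plant, P(X = 0): A: 0.121174; B: 0; C: 0.
By total probability, P(X = 0) = 0.333333·0.121174 + 0.333333·0 + 0.333333·0 = 0.0403912.

0.040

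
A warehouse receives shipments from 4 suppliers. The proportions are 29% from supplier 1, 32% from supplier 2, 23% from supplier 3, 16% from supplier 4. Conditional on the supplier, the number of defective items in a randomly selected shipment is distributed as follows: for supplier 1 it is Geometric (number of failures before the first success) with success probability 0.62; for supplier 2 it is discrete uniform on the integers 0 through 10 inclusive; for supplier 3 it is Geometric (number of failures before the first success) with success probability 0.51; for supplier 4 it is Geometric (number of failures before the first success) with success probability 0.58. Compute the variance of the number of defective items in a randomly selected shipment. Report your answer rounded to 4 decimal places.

Per component, 1: μ=0.612903, E[X²]=1.3642; 2: μ=5, E[X²]=35; 3: μ=0.960784, E[X²]=2.807; 4: μ=0.724138, E[X²]=1.77289.
E[X] = 0.29·0.612903 + 0.32·5 + 0.23·0.960784 + 0.16·0.724138 = 2.11458.
E[X²] = 0.29·1.3642 + 0.32·35 + 0.23·2.807 + 0.16·1.77289 = 12.5249.
Var(X) = E[X²] − (E[X])² = 12.5249 − 4.47147 = 8.05342.

8.0534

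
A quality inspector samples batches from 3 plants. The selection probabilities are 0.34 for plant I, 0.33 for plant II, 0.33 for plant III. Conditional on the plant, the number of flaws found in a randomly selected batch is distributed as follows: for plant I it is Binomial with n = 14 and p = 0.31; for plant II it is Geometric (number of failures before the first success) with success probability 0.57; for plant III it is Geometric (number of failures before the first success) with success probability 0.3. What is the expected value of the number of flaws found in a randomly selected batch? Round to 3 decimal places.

Component means — I: 4.34; II: 0.754386; III: 2.33333.
E[X] = 0.34·4.34 + 0.33·0.754386 + 0.33·2.33333 = 2.49455.

2.495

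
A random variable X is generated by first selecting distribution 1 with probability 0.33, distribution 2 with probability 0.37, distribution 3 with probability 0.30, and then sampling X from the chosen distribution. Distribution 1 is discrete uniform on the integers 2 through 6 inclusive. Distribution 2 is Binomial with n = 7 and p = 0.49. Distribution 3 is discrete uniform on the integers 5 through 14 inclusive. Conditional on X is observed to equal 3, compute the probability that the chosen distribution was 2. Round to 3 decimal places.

Likelihoods P(X=3 | ·): 1: 0.2; 2: 0.278572; 3: 0.
Posterior ∝ prior × likelihood. Numerator for 2: 0.37·0.278572 = 0.103072.
Normalizing constant: 0.33·0.2 + 0.37·0.278572 + 0.3·0 = 0.169072.
P(2 | observation) = 0.103072 / 0.169072 = 0.609633.

0.610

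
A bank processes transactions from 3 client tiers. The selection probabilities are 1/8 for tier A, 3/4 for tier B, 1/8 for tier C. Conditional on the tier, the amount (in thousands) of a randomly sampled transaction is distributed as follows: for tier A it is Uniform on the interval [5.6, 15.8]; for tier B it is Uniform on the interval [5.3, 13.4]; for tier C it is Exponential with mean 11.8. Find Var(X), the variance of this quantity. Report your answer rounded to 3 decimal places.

23.342

Per component, A: μ=10.7, E[X²]=123.16; B: μ=9.35, E[X²]=92.89; C: μ=11.8, E[X²]=278.48.
E[X] = 0.125·10.7 + 0.75·9.35 + 0.125·11.8 = 9.825.
E[X²] = 0.125·123.16 + 0.75·92.89 + 0.125·278.48 = 119.873.
Var(X) = E[X²] − (E[X])² = 119.873 − 96.5306 = 23.3419.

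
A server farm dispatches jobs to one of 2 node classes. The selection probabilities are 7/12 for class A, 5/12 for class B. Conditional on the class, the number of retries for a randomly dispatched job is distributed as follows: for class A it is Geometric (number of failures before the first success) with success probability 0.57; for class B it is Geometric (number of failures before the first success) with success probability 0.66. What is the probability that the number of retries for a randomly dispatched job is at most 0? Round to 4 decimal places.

0.6075

Conditional on each class, P(X ≤ 0): A: 0.57; B: 0.66.
By total probability, P(X ≤ 0) = 0.583333·0.57 + 0.416667·0.66 = 0.6075.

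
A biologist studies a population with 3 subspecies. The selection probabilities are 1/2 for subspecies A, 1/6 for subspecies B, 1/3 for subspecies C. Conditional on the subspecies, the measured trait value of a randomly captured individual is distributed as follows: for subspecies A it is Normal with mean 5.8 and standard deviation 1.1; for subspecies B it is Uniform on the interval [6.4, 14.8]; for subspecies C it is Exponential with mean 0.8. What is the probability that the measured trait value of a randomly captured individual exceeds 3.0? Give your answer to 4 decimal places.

0.6718

Conditional on each subspecies, P(X > 3.0): A: 0.994543; B: 1; C: 0.0235177.
By total probability, P(X > 3.0) = 0.5·0.994543 + 0.166667·1 + 0.333333·0.0235177 = 0.671778.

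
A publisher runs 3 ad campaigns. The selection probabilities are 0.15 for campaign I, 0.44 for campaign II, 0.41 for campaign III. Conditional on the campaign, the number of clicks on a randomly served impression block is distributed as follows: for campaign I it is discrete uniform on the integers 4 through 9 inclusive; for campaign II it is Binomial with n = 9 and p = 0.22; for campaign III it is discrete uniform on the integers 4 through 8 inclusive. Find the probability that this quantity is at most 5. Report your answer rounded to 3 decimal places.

Conditional on each campaign, P(X ≤ 5): I: 0.333333; II: 0.994894; III: 0.4.
By total probability, P(X ≤ 5) = 0.15·0.333333 + 0.44·0.994894 + 0.41·0.4 = 0.651754.

0.652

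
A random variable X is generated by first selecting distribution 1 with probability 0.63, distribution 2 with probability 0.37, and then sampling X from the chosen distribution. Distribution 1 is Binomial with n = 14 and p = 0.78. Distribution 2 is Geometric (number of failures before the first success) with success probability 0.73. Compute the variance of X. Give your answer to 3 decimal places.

Per component, 1: μ=10.92, E[X²]=121.649; 2: μ=0.369863, E[X²]=0.64346.
E[X] = 0.63·10.92 + 0.37·0.369863 = 7.01645.
E[X²] = 0.63·121.649 + 0.37·0.64346 = 76.8768.
Var(X) = E[X²] − (E[X])² = 76.8768 − 49.2306 = 27.6463.

27.646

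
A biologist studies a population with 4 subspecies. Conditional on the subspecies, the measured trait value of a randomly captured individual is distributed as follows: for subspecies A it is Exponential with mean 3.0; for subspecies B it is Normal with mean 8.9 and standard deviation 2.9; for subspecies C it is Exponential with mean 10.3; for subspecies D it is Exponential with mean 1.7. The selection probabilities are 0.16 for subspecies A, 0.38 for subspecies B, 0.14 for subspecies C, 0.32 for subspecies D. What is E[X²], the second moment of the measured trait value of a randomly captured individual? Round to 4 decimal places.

67.7304

For each component E[X²] = Var + (mean)², giving A: 18; B: 87.62; C: 212.18; D: 5.78.
Overall E[X²] = 0.16·18 + 0.38·87.62 + 0.14·212.18 + 0.32·5.78 = 67.7304.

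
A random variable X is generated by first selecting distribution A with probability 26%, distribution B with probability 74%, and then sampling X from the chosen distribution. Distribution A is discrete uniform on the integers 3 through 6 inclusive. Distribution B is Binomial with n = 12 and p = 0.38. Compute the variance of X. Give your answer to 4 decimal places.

2.4178

Per component, A: μ=4.5, E[X²]=21.5; B: μ=4.56, E[X²]=23.6208.
E[X] = 0.26·4.5 + 0.74·4.56 = 4.5444.
E[X²] = 0.26·21.5 + 0.74·23.6208 = 23.0694.
Var(X) = E[X²] − (E[X])² = 23.0694 − 20.6516 = 2.41782.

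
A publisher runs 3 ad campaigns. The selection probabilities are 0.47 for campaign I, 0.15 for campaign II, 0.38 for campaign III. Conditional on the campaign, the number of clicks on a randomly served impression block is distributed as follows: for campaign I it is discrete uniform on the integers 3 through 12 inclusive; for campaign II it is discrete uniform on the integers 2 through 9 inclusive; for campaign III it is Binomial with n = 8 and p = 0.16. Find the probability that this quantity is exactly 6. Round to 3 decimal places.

0.066

Conditional on each campaign, P(X = 6): I: 0.1; II: 0.125; III: 0.000331464.
By total probability, P(X = 6) = 0.47·0.1 + 0.15·0.125 + 0.38·0.000331464 = 0.065876.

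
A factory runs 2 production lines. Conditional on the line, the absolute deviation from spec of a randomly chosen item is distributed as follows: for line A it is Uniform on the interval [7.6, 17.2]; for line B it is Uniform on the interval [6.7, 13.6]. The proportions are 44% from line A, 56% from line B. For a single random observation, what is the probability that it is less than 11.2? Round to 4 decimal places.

0.5302

Conditional on each line, P(X < 11.2): A: 0.375; B: 0.652174.
By total probability, P(X < 11.2) = 0.44·0.375 + 0.56·0.652174 = 0.530217.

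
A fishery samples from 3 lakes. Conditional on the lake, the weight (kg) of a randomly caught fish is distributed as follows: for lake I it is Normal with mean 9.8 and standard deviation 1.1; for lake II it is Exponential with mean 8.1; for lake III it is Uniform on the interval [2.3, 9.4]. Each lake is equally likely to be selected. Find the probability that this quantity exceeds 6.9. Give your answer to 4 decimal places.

0.5915

Conditional on each lake, P(X > 6.9): I: 0.99581; II: 0.426624; III: 0.352113.
By total probability, P(X > 6.9) = 0.333333·0.99581 + 0.333333·0.426624 + 0.333333·0.352113 = 0.591516.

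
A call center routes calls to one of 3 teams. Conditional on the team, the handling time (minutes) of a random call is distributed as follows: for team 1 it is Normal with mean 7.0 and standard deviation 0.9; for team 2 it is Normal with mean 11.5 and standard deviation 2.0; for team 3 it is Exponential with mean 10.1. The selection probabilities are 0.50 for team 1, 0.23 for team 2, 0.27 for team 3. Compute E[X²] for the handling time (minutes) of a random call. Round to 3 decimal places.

For each component E[X²] = Var + (mean)², giving 1: 49.81; 2: 136.25; 3: 204.02.
Overall E[X²] = 0.5·49.81 + 0.23·136.25 + 0.27·204.02 = 111.328.

111.328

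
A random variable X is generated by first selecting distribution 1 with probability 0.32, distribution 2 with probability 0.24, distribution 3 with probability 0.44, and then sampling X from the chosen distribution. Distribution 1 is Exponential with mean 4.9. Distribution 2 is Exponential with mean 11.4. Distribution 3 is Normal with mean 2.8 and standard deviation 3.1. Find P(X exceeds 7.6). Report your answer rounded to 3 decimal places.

0.218

Conditional on each component, P(X > 7.6): 1: 0.212032; 2: 0.513417; 3: 0.0607646.
By total probability, P(X > 7.6) = 0.32·0.212032 + 0.24·0.513417 + 0.44·0.0607646 = 0.217807.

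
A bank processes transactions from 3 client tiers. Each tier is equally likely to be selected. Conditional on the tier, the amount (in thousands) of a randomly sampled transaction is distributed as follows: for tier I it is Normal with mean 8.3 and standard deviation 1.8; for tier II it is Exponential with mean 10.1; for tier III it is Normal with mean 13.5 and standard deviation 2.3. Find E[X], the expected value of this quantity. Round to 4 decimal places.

10.6333

Component means — I: 8.3; II: 10.1; III: 13.5.
E[X] = 0.333333·8.3 + 0.333333·10.1 + 0.333333·13.5 = 10.6333.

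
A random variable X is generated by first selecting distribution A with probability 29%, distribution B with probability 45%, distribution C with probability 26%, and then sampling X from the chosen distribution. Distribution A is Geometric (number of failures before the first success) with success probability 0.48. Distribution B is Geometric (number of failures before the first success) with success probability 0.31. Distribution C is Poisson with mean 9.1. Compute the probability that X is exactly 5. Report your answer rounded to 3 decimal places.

0.042

Conditional on each component, P(X = 5): A: 0.0182498; B: 0.048485; C: 0.0580692.
By total probability, P(X = 5) = 0.29·0.0182498 + 0.45·0.048485 + 0.26·0.0580692 = 0.0422087.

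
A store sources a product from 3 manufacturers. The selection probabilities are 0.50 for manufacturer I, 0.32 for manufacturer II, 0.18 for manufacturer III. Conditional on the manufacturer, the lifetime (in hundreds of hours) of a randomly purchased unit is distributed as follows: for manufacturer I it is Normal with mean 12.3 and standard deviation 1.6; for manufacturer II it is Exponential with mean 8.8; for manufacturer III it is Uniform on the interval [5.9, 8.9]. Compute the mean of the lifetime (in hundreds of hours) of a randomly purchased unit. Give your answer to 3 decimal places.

Component means — I: 12.3; II: 8.8; III: 7.4.
E[X] = 0.5·12.3 + 0.32·8.8 + 0.18·7.4 = 10.298.

10.298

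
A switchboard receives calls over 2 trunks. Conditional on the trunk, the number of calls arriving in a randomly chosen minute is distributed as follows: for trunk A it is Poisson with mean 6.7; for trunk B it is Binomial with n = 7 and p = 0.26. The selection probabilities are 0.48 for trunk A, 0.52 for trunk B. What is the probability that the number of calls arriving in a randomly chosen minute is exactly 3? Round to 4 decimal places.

0.1255

Conditional on each trunk, P(X = 3): A: 0.0617021; B: 0.184465.
By total probability, P(X = 3) = 0.48·0.0617021 + 0.52·0.184465 = 0.125539.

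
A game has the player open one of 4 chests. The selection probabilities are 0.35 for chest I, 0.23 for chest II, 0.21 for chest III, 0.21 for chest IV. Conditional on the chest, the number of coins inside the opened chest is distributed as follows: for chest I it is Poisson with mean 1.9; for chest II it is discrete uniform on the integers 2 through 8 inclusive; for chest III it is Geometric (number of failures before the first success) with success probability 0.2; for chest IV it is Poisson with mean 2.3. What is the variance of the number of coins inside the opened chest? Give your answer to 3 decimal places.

7.905

Per component, I: μ=1.9, E[X²]=5.51; II: μ=5, E[X²]=29; III: μ=4, E[X²]=36; IV: μ=2.3, E[X²]=7.59.
E[X] = 0.35·1.9 + 0.23·5 + 0.21·4 + 0.21·2.3 = 3.138.
E[X²] = 0.35·5.51 + 0.23·29 + 0.21·36 + 0.21·7.59 = 17.7524.
Var(X) = E[X²] − (E[X])² = 17.7524 − 9.84704 = 7.90536.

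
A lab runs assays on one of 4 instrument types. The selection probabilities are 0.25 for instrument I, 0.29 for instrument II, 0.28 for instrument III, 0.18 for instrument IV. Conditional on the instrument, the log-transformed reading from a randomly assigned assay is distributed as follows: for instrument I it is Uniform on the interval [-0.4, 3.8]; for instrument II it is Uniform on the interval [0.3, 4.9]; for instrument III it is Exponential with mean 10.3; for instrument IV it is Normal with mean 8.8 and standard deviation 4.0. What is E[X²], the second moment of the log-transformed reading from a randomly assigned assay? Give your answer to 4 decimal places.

For each component E[X²] = Var + (mean)², giving I: 4.36; II: 8.52333; III: 212.18; IV: 93.44.
Overall E[X²] = 0.25·4.36 + 0.29·8.52333 + 0.28·212.18 + 0.18·93.44 = 79.7914.

79.7914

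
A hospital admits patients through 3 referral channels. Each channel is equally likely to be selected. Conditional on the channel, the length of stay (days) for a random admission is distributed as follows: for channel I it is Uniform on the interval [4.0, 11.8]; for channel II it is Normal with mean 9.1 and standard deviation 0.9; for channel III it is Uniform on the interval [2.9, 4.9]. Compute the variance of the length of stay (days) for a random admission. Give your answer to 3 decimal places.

7.013

Per component, I: μ=7.9, E[X²]=67.48; II: μ=9.1, E[X²]=83.62; III: μ=3.9, E[X²]=15.5433.
E[X] = 0.333333·7.9 + 0.333333·9.1 + 0.333333·3.9 = 6.96667.
E[X²] = 0.333333·67.48 + 0.333333·83.62 + 0.333333·15.5433 = 55.5478.
Var(X) = E[X²] − (E[X])² = 55.5478 − 48.5344 = 7.01333.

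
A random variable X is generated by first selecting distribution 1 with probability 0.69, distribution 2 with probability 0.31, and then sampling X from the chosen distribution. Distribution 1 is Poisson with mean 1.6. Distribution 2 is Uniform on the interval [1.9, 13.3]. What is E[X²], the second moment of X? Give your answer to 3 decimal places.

For each component E[X²] = Var + (mean)², giving 1: 4.16; 2: 68.59.
Overall E[X²] = 0.69·4.16 + 0.31·68.59 = 24.1333.

24.133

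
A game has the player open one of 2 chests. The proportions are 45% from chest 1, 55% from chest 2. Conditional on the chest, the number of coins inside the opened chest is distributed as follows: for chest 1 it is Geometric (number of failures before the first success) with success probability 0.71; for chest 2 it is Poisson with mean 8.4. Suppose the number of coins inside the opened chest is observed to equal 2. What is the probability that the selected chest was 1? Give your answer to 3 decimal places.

0.860

Likelihoods P(X=2 | ·): 1: 0.059711; 2: 0.00793332.
Posterior ∝ prior × likelihood. Numerator for 1: 0.45·0.059711 = 0.02687.
Normalizing constant: 0.45·0.059711 + 0.55·0.00793332 = 0.0312333.
P(1 | observation) = 0.02687 / 0.0312333 = 0.860299.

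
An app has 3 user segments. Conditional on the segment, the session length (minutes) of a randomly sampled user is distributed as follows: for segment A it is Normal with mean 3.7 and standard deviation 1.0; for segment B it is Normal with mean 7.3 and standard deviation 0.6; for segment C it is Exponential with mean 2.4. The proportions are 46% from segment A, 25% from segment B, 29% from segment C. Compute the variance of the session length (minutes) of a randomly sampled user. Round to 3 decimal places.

Per component, A: μ=3.7, E[X²]=14.69; B: μ=7.3, E[X²]=53.65; C: μ=2.4, E[X²]=11.52.
E[X] = 0.46·3.7 + 0.25·7.3 + 0.29·2.4 = 4.223.
E[X²] = 0.46·14.69 + 0.25·53.65 + 0.29·11.52 = 23.5107.
Var(X) = E[X²] − (E[X])² = 23.5107 − 17.8337 = 5.67697.

5.677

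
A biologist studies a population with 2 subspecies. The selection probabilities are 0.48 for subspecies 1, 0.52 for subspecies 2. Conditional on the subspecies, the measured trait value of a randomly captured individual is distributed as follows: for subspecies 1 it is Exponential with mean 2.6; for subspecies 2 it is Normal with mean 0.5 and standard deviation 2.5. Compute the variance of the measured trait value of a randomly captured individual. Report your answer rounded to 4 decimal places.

Per component, 1: μ=2.6, E[X²]=13.52; 2: μ=0.5, E[X²]=6.5.
E[X] = 0.48·2.6 + 0.52·0.5 = 1.508.
E[X²] = 0.48·13.52 + 0.52·6.5 = 9.8696.
Var(X) = E[X²] − (E[X])² = 9.8696 − 2.27406 = 7.59554.

7.5955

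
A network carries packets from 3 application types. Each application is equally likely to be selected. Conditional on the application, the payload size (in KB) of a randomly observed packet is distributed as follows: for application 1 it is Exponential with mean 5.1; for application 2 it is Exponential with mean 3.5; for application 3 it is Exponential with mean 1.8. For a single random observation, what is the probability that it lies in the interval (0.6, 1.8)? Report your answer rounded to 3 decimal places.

Conditional on each application, P(0.6 < X < 1.8): 1: 0.186391; 2: 0.244533; 3: 0.348652.
By total probability, P(0.6 < X < 1.8) = 0.333333·0.186391 + 0.333333·0.244533 + 0.333333·0.348652 = 0.259859.

0.260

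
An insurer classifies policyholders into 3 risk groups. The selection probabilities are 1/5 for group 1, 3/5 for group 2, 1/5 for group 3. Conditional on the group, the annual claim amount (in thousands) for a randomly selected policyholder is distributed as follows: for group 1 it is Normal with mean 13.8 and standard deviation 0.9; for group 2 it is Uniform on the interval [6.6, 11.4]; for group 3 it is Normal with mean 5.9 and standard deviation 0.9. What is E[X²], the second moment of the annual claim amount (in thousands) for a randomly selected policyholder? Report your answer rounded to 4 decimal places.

95.1260

For each component E[X²] = Var + (mean)², giving 1: 191.25; 2: 82.92; 3: 35.62.
Overall E[X²] = 0.2·191.25 + 0.6·82.92 + 0.2·35.62 = 95.126.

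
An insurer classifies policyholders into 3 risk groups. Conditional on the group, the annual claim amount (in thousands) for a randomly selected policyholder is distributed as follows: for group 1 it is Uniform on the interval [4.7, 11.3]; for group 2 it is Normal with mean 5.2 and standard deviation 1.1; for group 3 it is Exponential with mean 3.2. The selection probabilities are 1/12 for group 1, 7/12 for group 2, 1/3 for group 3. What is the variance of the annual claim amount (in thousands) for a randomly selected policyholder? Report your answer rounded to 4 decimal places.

Per component, 1: μ=8, E[X²]=67.63; 2: μ=5.2, E[X²]=28.25; 3: μ=3.2, E[X²]=20.48.
E[X] = 0.0833333·8 + 0.583333·5.2 + 0.333333·3.2 = 4.76667.
E[X²] = 0.0833333·67.63 + 0.583333·28.25 + 0.333333·20.48 = 28.9417.
Var(X) = E[X²] − (E[X])² = 28.9417 − 22.7211 = 6.22056.

6.2206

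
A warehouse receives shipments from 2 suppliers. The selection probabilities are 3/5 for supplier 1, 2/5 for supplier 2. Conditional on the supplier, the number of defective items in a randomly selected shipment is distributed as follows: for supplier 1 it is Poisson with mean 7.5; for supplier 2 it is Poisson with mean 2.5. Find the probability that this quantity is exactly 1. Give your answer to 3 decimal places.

0.085

Conditional on each supplier, P(X = 1): 1: 0.00414813; 2: 0.205212.
By total probability, P(X = 1) = 0.6·0.00414813 + 0.4·0.205212 = 0.0845739.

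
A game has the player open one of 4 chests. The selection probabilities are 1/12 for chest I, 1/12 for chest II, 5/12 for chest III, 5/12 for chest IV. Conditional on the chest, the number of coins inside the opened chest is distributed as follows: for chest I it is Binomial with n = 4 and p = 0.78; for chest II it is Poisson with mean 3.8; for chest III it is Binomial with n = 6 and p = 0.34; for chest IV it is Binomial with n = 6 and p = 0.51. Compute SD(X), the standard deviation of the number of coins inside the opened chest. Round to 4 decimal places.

Per component, I: μ=3.12, E[X²]=10.4208; II: μ=3.8, E[X²]=18.24; III: μ=2.04, E[X²]=5.508; IV: μ=3.06, E[X²]=10.863.
E[X] = 0.0833333·3.12 + 0.0833333·3.8 + 0.416667·2.04 + 0.416667·3.06 = 2.70167.
E[X²] = 0.0833333·10.4208 + 0.0833333·18.24 + 0.416667·5.508 + 0.416667·10.863 = 9.20965.
Var(X) = E[X²] − (E[X])² = 9.20965 − 7.299 = 1.91065.
SD(X) = √1.91065 = 1.38226.

1.3823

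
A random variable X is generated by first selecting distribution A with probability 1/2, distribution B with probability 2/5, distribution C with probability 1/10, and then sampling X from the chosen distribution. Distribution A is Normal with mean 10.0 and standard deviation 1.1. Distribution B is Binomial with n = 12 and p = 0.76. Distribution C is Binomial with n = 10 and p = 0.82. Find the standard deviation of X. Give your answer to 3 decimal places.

1.407

Per component, A: μ=10, E[X²]=101.21; B: μ=9.12, E[X²]=85.3632; C: μ=8.2, E[X²]=68.716.
E[X] = 0.5·10 + 0.4·9.12 + 0.1·8.2 = 9.468.
E[X²] = 0.5·101.21 + 0.4·85.3632 + 0.1·68.716 = 91.6219.
Var(X) = E[X²] − (E[X])² = 91.6219 − 89.643 = 1.97886.
SD(X) = √1.97886 = 1.40672.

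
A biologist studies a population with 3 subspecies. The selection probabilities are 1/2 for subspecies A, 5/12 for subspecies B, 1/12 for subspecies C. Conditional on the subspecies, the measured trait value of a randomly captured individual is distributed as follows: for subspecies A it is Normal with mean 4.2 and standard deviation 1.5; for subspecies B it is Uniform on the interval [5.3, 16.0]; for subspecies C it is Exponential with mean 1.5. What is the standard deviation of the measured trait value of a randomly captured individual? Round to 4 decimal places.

4.1432

Per component, A: μ=4.2, E[X²]=19.89; B: μ=10.65, E[X²]=122.963; C: μ=1.5, E[X²]=4.5.
E[X] = 0.5·4.2 + 0.416667·10.65 + 0.0833333·1.5 = 6.6625.
E[X²] = 0.5·19.89 + 0.416667·122.963 + 0.0833333·4.5 = 61.5547.
Var(X) = E[X²] − (E[X])² = 61.5547 − 44.3889 = 17.1658.
SD(X) = √17.1658 = 4.14316.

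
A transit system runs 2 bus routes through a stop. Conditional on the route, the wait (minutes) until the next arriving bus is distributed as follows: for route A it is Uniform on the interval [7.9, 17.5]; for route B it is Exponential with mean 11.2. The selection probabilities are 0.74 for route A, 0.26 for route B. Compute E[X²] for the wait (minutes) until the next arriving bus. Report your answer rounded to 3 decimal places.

190.267

For each component E[X²] = Var + (mean)², giving A: 168.97; B: 250.88.
Overall E[X²] = 0.74·168.97 + 0.26·250.88 = 190.267.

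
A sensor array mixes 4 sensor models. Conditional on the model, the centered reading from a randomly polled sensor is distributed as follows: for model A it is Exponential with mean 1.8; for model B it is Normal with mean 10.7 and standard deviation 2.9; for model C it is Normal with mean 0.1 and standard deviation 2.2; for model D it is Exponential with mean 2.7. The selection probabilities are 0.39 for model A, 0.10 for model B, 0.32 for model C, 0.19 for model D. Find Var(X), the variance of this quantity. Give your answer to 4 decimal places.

Per component, A: μ=1.8, E[X²]=6.48; B: μ=10.7, E[X²]=122.9; C: μ=0.1, E[X²]=4.85; D: μ=2.7, E[X²]=14.58.
E[X] = 0.39·1.8 + 0.1·10.7 + 0.32·0.1 + 0.19·2.7 = 2.317.
E[X²] = 0.39·6.48 + 0.1·122.9 + 0.32·4.85 + 0.19·14.58 = 19.1394.
Var(X) = E[X²] − (E[X])² = 19.1394 − 5.36849 = 13.7709.

13.7709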